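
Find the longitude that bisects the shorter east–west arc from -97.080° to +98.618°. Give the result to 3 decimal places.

-179.231°

Signed shortest Δλ from -97.080° to +98.618° is -164.302°.
Midpoint longitude = -97.080° + (-164.302°)/2 = -97.080° − 82.151° = -179.231°.
(The naïve average (-97.080 + +98.618)/2 = 0.769° is on the wrong side of the globe.)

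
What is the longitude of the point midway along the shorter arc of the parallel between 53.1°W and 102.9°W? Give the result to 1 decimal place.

Signed shortest Δλ from -53.1° to -102.9° is -49.8°.
Midpoint longitude = -53.1° + (-49.8°)/2 = -53.1° − 24.9° = -78.0°.

78.0°W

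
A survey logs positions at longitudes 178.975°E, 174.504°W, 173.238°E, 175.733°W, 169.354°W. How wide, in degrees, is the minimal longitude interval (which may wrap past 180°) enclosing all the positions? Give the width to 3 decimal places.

17.408°

Sort the longitudes: -175.733°, -174.504°, -169.354°, +173.238°, +178.975°.
Eastward gaps between consecutive values (wrapping around): 1.229°, 5.150°, 342.592°, 5.737°, 5.292°.
Largest gap = 342.592° ⇒ minimal covering band is its complement: 360° − 342.592° = 17.408°.
Band runs from +173.238° eastward to -169.354°, crossing the antimeridian.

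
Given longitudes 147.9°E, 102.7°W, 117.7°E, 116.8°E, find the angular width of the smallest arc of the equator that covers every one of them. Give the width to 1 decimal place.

Sort the longitudes: -102.7°, +116.8°, +117.7°, +147.9°.
Eastward gaps between consecutive values (wrapping around): 219.5°, 0.9°, 30.2°, 109.4°.
Largest gap = 219.5° ⇒ minimal covering band is its complement: 360° − 219.5° = 140.5°.
Band runs from +116.8° eastward to -102.7°, crossing the antimeridian.

140.5°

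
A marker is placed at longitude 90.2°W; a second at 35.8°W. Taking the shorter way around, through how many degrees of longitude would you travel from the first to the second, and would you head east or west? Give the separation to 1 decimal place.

54.4° east

Raw difference: -35.8 − -90.2 = 54.4°.
Normalise into (−180°, 180°]: 54.4° stays 54.4°.
Positive ⇒ the second point lies to the east; separation 54.4°.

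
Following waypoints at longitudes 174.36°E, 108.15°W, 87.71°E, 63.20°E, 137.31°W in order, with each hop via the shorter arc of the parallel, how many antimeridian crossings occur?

3

Leg 1: +174.36° → -108.15°, shortest Δλ = 77.49° (east) — crosses 180°.
Leg 2: -108.15° → +87.71°, shortest Δλ = -164.14° (west) — crosses 180°.
Leg 3: +87.71° → +63.20°, shortest Δλ = -24.51° (west) — does not cross 180°.
Leg 4: +63.20° → -137.31°, shortest Δλ = 159.49° (east) — crosses 180°.
Total crossings: 3.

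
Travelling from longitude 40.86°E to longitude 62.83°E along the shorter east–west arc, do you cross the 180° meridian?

Signed shortest Δλ = ((62.83 − 40.86 + 180) mod 360) − 180 = 21.97°.
Going east by 21.97° from +40.86° reaches +62.83° without touching 180°.

No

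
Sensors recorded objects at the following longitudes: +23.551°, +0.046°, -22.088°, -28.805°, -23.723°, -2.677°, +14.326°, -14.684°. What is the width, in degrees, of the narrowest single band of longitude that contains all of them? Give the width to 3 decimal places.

52.356°

Sort the longitudes: -28.805°, -23.723°, -22.088°, -14.684°, -2.677°, +0.046°, +14.326°, +23.551°.
Eastward gaps between consecutive values (wrapping around): 5.082°, 1.635°, 7.404°, 12.007°, 2.723°, 14.280°, 9.225°, 307.644°.
Largest gap = 307.644° ⇒ minimal covering band is its complement: 360° − 307.644° = 52.356°.
Band runs from -28.805° eastward to +23.551°.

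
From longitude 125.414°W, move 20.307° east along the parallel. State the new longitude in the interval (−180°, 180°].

105.107°W

Start at -125.414°; shift +20.307° → -105.107°.
-105.107° already lies in (−180°, 180°].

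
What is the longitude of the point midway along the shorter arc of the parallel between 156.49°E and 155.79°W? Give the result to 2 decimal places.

179.65°W

Signed shortest Δλ from +156.49° to -155.79° is +47.72°.
Midpoint longitude = +156.49° + (+47.72°)/2 = +156.49° + 23.86° = +180.35°.
Normalise into (−180°, 180°]: -179.65°.
(The naïve average (+156.49 + -155.79)/2 = 0.35° is on the wrong side of the globe.)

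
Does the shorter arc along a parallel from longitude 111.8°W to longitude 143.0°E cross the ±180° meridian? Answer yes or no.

Naïve |143.0 − -111.8| = 254.8° > 180°, so the shorter arc goes the other way round — across 180°.
Signed shortest Δλ = ((143.0 − -111.8 + 180) mod 360) − 180 = -105.2°.
Going west by 105.2° from -111.8° passes through 180° before reaching +143.0°.

Yes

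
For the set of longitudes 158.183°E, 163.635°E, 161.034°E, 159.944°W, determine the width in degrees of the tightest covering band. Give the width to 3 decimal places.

41.873°

Sort the longitudes: -159.944°, +158.183°, +161.034°, +163.635°.
Eastward gaps between consecutive values (wrapping around): 318.127°, 2.851°, 2.601°, 36.421°.
Largest gap = 318.127° ⇒ minimal covering band is its complement: 360° − 318.127° = 41.873°.
Band runs from +158.183° eastward to -159.944°, crossing the antimeridian.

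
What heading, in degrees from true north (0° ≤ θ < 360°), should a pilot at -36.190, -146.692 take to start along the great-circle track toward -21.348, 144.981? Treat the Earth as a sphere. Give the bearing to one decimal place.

Δλ = 144.981 − -146.692 = 291.673°; wrapped into (−180°, 180°]: -68.327°.
θ = atan2( sin Δλ · cos φ₂ , cos φ₁ · sin φ₂ − sin φ₁ · cos φ₂ · cos Δλ )
  = atan2(-0.86554, -0.09069) = -95.982° → normalised to [0°, 360°): 264.018°.

264.0°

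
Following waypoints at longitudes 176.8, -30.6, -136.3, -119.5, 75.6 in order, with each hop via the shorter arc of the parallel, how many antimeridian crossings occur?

Leg 1: +176.8° → -30.6°, shortest Δλ = 152.6° (east) — crosses 180°.
Leg 2: -30.6° → -136.3°, shortest Δλ = -105.7° (west) — does not cross 180°.
Leg 3: -136.3° → -119.5°, shortest Δλ = 16.8° (east) — does not cross 180°.
Leg 4: -119.5° → +75.6°, shortest Δλ = -164.9° (west) — crosses 180°.
Total crossings: 2.

2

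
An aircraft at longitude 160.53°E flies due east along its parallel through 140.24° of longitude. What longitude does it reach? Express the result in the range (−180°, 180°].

Start at +160.53°; shift +140.24° → +300.77°.
+300.77° lies outside (−180°, 180°]; subtract 360° → -59.23°.

59.23°W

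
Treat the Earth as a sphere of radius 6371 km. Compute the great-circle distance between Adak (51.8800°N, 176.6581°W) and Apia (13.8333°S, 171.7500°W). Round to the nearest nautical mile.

3954 nmi

Δλ = -171.7500 − -176.6581 = 4.9081°.
Δφ = -13.8333 − 51.8800 = -65.7133°.
a = sin²(Δφ/2) + cos φ₁ · cos φ₂ · sin²(Δλ/2) = 0.295448.
c = 2·atan2(√a, √(1−a)) = 1.14932 rad → d = 6371·c ≈ 7322.34 km ≈ 3953.75 nmi.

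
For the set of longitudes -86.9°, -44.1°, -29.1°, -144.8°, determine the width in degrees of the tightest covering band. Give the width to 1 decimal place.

115.7°

Sort the longitudes: -144.8°, -86.9°, -44.1°, -29.1°.
Eastward gaps between consecutive values (wrapping around): 57.9°, 42.8°, 15.0°, 244.3°.
Largest gap = 244.3° ⇒ minimal covering band is its complement: 360° − 244.3° = 115.7°.
Band runs from -144.8° eastward to -29.1°.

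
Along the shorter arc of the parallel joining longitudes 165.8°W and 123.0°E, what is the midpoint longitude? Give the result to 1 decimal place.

Signed shortest Δλ from -165.8° to +123.0° is -71.2°.
Midpoint longitude = -165.8° + (-71.2°)/2 = -165.8° − 35.6° = -201.4°.
Normalise into (−180°, 180°]: +158.6°.
(The naïve average (-165.8 + +123.0)/2 = -21.4° is on the wrong side of the globe.)

158.6°E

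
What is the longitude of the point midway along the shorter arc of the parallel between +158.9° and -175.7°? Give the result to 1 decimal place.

Signed shortest Δλ from +158.9° to -175.7° is +25.4°.
Midpoint longitude = +158.9° + (+25.4°)/2 = +158.9° + 12.7° = +171.6°.
(The naïve average (+158.9 + -175.7)/2 = -8.4° is on the wrong side of the globe.)

+171.6°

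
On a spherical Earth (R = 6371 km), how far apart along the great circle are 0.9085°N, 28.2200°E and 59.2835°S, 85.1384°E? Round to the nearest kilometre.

Δλ = 85.1384 − 28.2200 = 56.9184°.
Δφ = -59.2835 − 0.9085 = -60.1920°.
a = sin²(Δφ/2) + cos φ₁ · cos φ₂ · sin²(Δλ/2) = 0.367430.
c = 2·atan2(√a, √(1−a)) = 1.30245 rad → d = 6371·c ≈ 8297.89 km.

8298 km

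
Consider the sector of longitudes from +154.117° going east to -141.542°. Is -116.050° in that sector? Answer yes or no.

No

Band width going east from +154.117° to -141.542°: ((-141.542 − 154.117) mod 360) = 64.341°.
Offset of -116.050° east of the west edge: ((-116.050 − 154.117) mod 360) = 89.833°.
89.833° > 64.341° ⇒ outside.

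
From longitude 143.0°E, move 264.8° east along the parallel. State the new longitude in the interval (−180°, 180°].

47.8°E

Start at +143.0°; shift +264.8° → +407.8°.
+407.8° lies outside (−180°, 180°]; subtract 360° → +47.8°.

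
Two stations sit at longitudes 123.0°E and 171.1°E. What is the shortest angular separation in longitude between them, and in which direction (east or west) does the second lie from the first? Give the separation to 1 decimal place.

Raw difference: 171.1 − 123.0 = 48.1°.
Normalise into (−180°, 180°]: 48.1° stays 48.1°.
Positive ⇒ the second point lies to the east; separation 48.1°.

48.1° east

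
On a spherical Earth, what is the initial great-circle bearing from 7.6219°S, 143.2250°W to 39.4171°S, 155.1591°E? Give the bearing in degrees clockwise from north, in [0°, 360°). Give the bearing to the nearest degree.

Δλ = 155.1591 − -143.2250 = 298.3841°; wrapped into (−180°, 180°]: -61.6159°.
θ = atan2( sin Δλ · cos φ₂ , cos φ₁ · sin φ₂ − sin φ₁ · cos φ₂ · cos Δλ )
  = atan2(-0.67967, -0.58064) = -130.507° → normalised to [0°, 360°): 229.493°.

229°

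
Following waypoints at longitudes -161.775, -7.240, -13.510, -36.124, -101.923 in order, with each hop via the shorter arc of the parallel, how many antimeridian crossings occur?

Leg 1: -161.775° → -7.240°, shortest Δλ = 154.535° (east) — does not cross 180°.
Leg 2: -7.240° → -13.510°, shortest Δλ = -6.27° (west) — does not cross 180°.
Leg 3: -13.510° → -36.124°, shortest Δλ = -22.614° (west) — does not cross 180°.
Leg 4: -36.124° → -101.923°, shortest Δλ = -65.799° (west) — does not cross 180°.
Total crossings: 0.

0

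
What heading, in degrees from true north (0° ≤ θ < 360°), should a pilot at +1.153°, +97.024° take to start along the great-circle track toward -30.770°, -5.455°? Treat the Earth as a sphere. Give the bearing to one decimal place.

Δλ = -5.455 − 97.024 = -102.479°.
θ = atan2( sin Δλ · cos φ₂ , cos φ₁ · sin φ₂ − sin φ₁ · cos φ₂ · cos Δλ )
  = atan2(-0.83893, -0.50775) = -121.184° → normalised to [0°, 360°): 238.816°.

238.8°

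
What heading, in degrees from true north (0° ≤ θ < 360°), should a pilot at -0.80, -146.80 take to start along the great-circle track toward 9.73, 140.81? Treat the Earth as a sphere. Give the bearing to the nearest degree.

280°

Δλ = 140.81 − -146.80 = 287.61°; wrapped into (−180°, 180°]: -72.39°.
θ = atan2( sin Δλ · cos φ₂ , cos φ₁ · sin φ₂ − sin φ₁ · cos φ₂ · cos Δλ )
  = atan2(-0.93943, 0.17315) = -79.557° → normalised to [0°, 360°): 280.443°.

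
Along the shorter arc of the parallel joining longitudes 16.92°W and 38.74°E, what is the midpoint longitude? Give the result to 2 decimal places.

10.91°E

Signed shortest Δλ from -16.92° to +38.74° is +55.66°.
Midpoint longitude = -16.92° + (+55.66°)/2 = -16.92° + 27.83° = +10.91°.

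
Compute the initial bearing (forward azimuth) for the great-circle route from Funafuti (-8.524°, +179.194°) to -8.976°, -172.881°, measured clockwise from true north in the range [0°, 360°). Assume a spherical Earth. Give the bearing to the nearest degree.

94°

Δλ = -172.881 − 179.194 = -352.075°; wrapped into (−180°, 180°]: 7.925°.
θ = atan2( sin Δλ · cos φ₂ , cos φ₁ · sin φ₂ − sin φ₁ · cos φ₂ · cos Δλ )
  = atan2(0.13619, -0.00929) = 93.901° → normalised to [0°, 360°): 93.901°.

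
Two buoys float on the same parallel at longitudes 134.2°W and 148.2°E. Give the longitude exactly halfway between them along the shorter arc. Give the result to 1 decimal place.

Signed shortest Δλ from -134.2° to +148.2° is -77.6°.
Midpoint longitude = -134.2° + (-77.6°)/2 = -134.2° − 38.8° = -173.0°.
(The naïve average (-134.2 + +148.2)/2 = 7.0° is on the wrong side of the globe.)

173.0°W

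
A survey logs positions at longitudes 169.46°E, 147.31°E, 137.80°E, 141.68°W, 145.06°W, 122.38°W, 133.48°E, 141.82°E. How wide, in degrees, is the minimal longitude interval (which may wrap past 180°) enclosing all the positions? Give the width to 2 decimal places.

Sort the longitudes: -145.06°, -141.68°, -122.38°, +133.48°, +137.80°, +141.82°, +147.31°, +169.46°.
Eastward gaps between consecutive values (wrapping around): 3.38°, 19.30°, 255.86°, 4.32°, 4.02°, 5.49°, 22.15°, 45.48°.
Largest gap = 255.86° ⇒ minimal covering band is its complement: 360° − 255.86° = 104.14°.
Band runs from +133.48° eastward to -122.38°, crossing the antimeridian.

104.14°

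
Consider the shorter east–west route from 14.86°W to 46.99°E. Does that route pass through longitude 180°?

Signed shortest Δλ = ((46.99 − -14.86 + 180) mod 360) − 180 = 61.85°.
Going east by 61.85° from -14.86° reaches +46.99° without touching 180°.

No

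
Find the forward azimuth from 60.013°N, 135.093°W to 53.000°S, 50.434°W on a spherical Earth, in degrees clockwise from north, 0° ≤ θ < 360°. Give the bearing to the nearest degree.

Δλ = -50.434 − -135.093 = 84.659°.
θ = atan2( sin Δλ · cos φ₂ , cos φ₁ · sin φ₂ − sin φ₁ · cos φ₂ · cos Δλ )
  = atan2(0.59920, -0.44768) = 126.764° → normalised to [0°, 360°): 126.764°.

127°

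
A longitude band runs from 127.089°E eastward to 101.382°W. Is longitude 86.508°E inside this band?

Band width going east from +127.089° to -101.382°: ((-101.382 − 127.089) mod 360) = 131.529°.
Offset of +86.508° east of the west edge: ((86.508 − 127.089) mod 360) = 319.419°.
319.419° > 131.529° ⇒ outside.

No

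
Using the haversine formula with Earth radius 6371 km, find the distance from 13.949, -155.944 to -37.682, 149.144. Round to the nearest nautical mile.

Δλ = 149.144 − -155.944 = 305.088°; wrapped into (−180°, 180°]: -54.912°.
Δφ = -37.682 − 13.949 = -51.631°.
a = sin²(Δφ/2) + cos φ₁ · cos φ₂ · sin²(Δλ/2) = 0.352918.
c = 2·atan2(√a, √(1−a)) = 1.27222 rad → d = 6371·c ≈ 8105.29 km ≈ 4376.51 nmi.

4377 nmi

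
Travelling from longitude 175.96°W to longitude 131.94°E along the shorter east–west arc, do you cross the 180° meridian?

Naïve |131.94 − -175.96| = 307.9° > 180°, so the shorter arc goes the other way round — across 180°.
Signed shortest Δλ = ((131.94 − -175.96 + 180) mod 360) − 180 = -52.1°.
Going west by 52.1° from -175.96° passes through 180° before reaching +131.94°.

Yes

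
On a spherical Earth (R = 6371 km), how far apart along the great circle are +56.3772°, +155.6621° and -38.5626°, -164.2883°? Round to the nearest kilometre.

11210 km

Δλ = -164.2883 − 155.6621 = -319.9504°; wrapped into (−180°, 180°]: 40.0496°.
Δφ = -38.5626 − 56.3772 = -94.9398°.
a = sin²(Δφ/2) + cos φ₁ · cos φ₂ · sin²(Δλ/2) = 0.593823.
c = 2·atan2(√a, √(1−a)) = 1.75956 rad → d = 6371·c ≈ 11210.17 km.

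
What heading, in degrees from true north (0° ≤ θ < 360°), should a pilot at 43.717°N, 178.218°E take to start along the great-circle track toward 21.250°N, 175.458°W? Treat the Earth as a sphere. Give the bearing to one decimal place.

164.8°

Δλ = -175.458 − 178.218 = -353.676°; wrapped into (−180°, 180°]: 6.324°.
θ = atan2( sin Δλ · cos φ₂ , cos φ₁ · sin φ₂ − sin φ₁ · cos φ₂ · cos Δλ )
  = atan2(0.10266, -0.37823) = 164.814° → normalised to [0°, 360°): 164.814°.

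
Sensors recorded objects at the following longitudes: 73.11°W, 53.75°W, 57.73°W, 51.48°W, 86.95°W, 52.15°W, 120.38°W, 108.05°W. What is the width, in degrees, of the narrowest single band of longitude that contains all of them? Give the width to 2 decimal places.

Sort the longitudes: -120.38°, -108.05°, -86.95°, -73.11°, -57.73°, -53.75°, -52.15°, -51.48°.
Eastward gaps between consecutive values (wrapping around): 12.33°, 21.10°, 13.84°, 15.38°, 3.98°, 1.60°, 0.67°, 291.10°.
Largest gap = 291.10° ⇒ minimal covering band is its complement: 360° − 291.10° = 68.90°.
Band runs from -120.38° eastward to -51.48°.

68.90°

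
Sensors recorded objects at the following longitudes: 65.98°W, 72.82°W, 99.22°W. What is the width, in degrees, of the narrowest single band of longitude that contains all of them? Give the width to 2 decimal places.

Sort the longitudes: -99.22°, -72.82°, -65.98°.
Eastward gaps between consecutive values (wrapping around): 26.40°, 6.84°, 326.76°.
Largest gap = 326.76° ⇒ minimal covering band is its complement: 360° − 326.76° = 33.24°.
Band runs from -99.22° eastward to -65.98°.

33.24°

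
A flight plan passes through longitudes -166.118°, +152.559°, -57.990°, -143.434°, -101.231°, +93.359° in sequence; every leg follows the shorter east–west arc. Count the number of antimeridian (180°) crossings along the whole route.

3

Leg 1: -166.118° → +152.559°, shortest Δλ = -41.323° (west) — crosses 180°.
Leg 2: +152.559° → -57.990°, shortest Δλ = 149.451° (east) — crosses 180°.
Leg 3: -57.990° → -143.434°, shortest Δλ = -85.444° (west) — does not cross 180°.
Leg 4: -143.434° → -101.231°, shortest Δλ = 42.203° (east) — does not cross 180°.
Leg 5: -101.231° → +93.359°, shortest Δλ = -165.41° (west) — crosses 180°.
Total crossings: 3.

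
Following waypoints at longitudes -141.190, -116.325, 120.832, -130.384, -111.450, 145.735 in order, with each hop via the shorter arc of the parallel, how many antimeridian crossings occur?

3

Leg 1: -141.190° → -116.325°, shortest Δλ = 24.865° (east) — does not cross 180°.
Leg 2: -116.325° → +120.832°, shortest Δλ = -122.843° (west) — crosses 180°.
Leg 3: +120.832° → -130.384°, shortest Δλ = 108.784° (east) — crosses 180°.
Leg 4: -130.384° → -111.450°, shortest Δλ = 18.934° (east) — does not cross 180°.
Leg 5: -111.450° → +145.735°, shortest Δλ = -102.815° (west) — crosses 180°.
Total crossings: 3.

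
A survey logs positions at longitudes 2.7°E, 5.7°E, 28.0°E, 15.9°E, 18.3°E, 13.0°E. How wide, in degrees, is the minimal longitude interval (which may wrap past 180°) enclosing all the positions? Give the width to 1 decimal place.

Sort the longitudes: +2.7°, +5.7°, +13.0°, +15.9°, +18.3°, +28.0°.
Eastward gaps between consecutive values (wrapping around): 3.0°, 7.3°, 2.9°, 2.4°, 9.7°, 334.7°.
Largest gap = 334.7° ⇒ minimal covering band is its complement: 360° − 334.7° = 25.3°.
Band runs from +2.7° eastward to +28.0°.

25.3°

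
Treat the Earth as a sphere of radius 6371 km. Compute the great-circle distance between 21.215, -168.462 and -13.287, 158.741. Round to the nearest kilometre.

5248 km

Δλ = 158.741 − -168.462 = 327.203°; wrapped into (−180°, 180°]: -32.797°.
Δφ = -13.287 − 21.215 = -34.502°.
a = sin²(Δφ/2) + cos φ₁ · cos φ₂ · sin²(Δλ/2) = 0.160259.
c = 2·atan2(√a, √(1−a)) = 0.82374 rad → d = 6371·c ≈ 5248.04 km.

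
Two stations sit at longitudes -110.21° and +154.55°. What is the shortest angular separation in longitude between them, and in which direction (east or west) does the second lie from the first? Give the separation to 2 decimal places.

Raw difference: 154.55 − -110.21 = 264.76°.
Normalise into (−180°, 180°]: 264.76° − 360° = -95.24°.
Negative ⇒ the second point lies to the west; separation 95.24°.

95.24° west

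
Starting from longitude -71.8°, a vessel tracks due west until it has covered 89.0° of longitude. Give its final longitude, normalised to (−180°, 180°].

Start at -71.8°; shift −89.0° → -160.8°.
-160.8° already lies in (−180°, 180°].

-160.8°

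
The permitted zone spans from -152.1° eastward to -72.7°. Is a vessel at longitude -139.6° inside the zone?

Yes

Band width going east from -152.1° to -72.7°: ((-72.7 − -152.1) mod 360) = 79.4°.
Offset of -139.6° east of the west edge: ((-139.6 − -152.1) mod 360) = 12.5°.
12.5° ≤ 79.4° ⇒ inside.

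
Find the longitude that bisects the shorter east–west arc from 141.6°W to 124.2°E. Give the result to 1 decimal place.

171.3°E

Signed shortest Δλ from -141.6° to +124.2° is -94.2°.
Midpoint longitude = -141.6° + (-94.2°)/2 = -141.6° − 47.1° = -188.7°.
Normalise into (−180°, 180°]: +171.3°.
(The naïve average (-141.6 + +124.2)/2 = -8.7° is on the wrong side of the globe.)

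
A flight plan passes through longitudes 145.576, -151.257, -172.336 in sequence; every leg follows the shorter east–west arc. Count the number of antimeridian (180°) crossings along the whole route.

1

Leg 1: +145.576° → -151.257°, shortest Δλ = 63.167° (east) — crosses 180°.
Leg 2: -151.257° → -172.336°, shortest Δλ = -21.079° (west) — does not cross 180°.
Total crossings: 1.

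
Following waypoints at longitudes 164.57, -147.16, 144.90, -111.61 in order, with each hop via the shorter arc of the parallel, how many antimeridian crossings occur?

3

Leg 1: +164.57° → -147.16°, shortest Δλ = 48.27° (east) — crosses 180°.
Leg 2: -147.16° → +144.90°, shortest Δλ = -67.94° (west) — crosses 180°.
Leg 3: +144.90° → -111.61°, shortest Δλ = 103.49° (east) — crosses 180°.
Total crossings: 3.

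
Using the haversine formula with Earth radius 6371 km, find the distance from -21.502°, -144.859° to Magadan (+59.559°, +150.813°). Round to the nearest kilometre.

10721 km

Δλ = 150.813 − -144.859 = 295.672°; wrapped into (−180°, 180°]: -64.328°.
Δφ = 59.559 − -21.502 = 81.061°.
a = sin²(Δφ/2) + cos φ₁ · cos φ₂ · sin²(Δλ/2) = 0.555896.
c = 2·atan2(√a, √(1−a)) = 1.68282 rad → d = 6371·c ≈ 10721.26 km.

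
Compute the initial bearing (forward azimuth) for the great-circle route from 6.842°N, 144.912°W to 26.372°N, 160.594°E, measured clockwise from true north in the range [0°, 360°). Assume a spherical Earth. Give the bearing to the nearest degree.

297°

Δλ = 160.594 − -144.912 = 305.506°; wrapped into (−180°, 180°]: -54.494°.
θ = atan2( sin Δλ · cos φ₂ , cos φ₁ · sin φ₂ − sin φ₁ · cos φ₂ · cos Δλ )
  = atan2(-0.72934, 0.37904) = -62.539° → normalised to [0°, 360°): 297.461°.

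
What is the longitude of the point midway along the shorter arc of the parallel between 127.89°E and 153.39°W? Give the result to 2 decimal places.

Signed shortest Δλ from +127.89° to -153.39° is +78.72°.
Midpoint longitude = +127.89° + (+78.72°)/2 = +127.89° + 39.36° = +167.25°.
(The naïve average (+127.89 + -153.39)/2 = -12.75° is on the wrong side of the globe.)

167.25°E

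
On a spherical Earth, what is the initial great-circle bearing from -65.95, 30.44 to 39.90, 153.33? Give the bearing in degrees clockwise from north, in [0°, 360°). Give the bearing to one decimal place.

100.5°

Δλ = 153.33 − 30.44 = 122.89°.
θ = atan2( sin Δλ · cos φ₂ , cos φ₁ · sin φ₂ − sin φ₁ · cos φ₂ · cos Δλ )
  = atan2(0.64420, -0.11902) = 100.467° → normalised to [0°, 360°): 100.467°.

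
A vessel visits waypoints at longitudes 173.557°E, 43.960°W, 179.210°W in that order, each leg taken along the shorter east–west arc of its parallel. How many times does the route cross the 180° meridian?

Leg 1: +173.557° → -43.960°, shortest Δλ = 142.483° (east) — crosses 180°.
Leg 2: -43.960° → -179.210°, shortest Δλ = -135.25° (west) — does not cross 180°.
Total crossings: 1.

1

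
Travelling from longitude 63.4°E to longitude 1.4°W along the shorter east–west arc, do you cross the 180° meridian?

Signed shortest Δλ = ((-1.4 − 63.4 + 180) mod 360) − 180 = -64.8°.
Going west by 64.8° from +63.4° reaches -1.4° without touching 180°.

No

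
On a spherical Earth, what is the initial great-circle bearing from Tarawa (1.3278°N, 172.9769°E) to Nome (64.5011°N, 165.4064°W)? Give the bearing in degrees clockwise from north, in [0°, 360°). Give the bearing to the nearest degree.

10°

Δλ = -165.4064 − 172.9769 = -338.3833°; wrapped into (−180°, 180°]: 21.6167°.
θ = atan2( sin Δλ · cos φ₂ , cos φ₁ · sin φ₂ − sin φ₁ · cos φ₂ · cos Δλ )
  = atan2(0.15859, 0.89308) = 10.070° → normalised to [0°, 360°): 10.070°.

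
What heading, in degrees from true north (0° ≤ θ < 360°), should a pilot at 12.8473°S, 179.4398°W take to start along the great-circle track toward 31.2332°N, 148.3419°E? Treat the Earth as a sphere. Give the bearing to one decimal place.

Δλ = 148.3419 − -179.4398 = 327.7817°; wrapped into (−180°, 180°]: -32.2183°.
θ = atan2( sin Δλ · cos φ₂ , cos φ₁ · sin φ₂ − sin φ₁ · cos φ₂ · cos Δλ )
  = atan2(-0.45587, 0.66639) = -34.376° → normalised to [0°, 360°): 325.624°.

325.6°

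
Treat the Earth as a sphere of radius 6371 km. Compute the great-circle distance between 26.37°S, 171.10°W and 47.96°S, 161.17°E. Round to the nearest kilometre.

3400 km

Δλ = 161.17 − -171.10 = 332.27°; wrapped into (−180°, 180°]: -27.73°.
Δφ = -47.96 − -26.37 = -21.59°.
a = sin²(Δφ/2) + cos φ₁ · cos φ₂ · sin²(Δλ/2) = 0.069533.
c = 2·atan2(√a, √(1−a)) = 0.53369 rad → d = 6371·c ≈ 3400.16 km.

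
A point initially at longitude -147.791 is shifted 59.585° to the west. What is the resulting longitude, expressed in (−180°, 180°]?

+152.624°

Start at -147.791°; shift −59.585° → -207.376°.
-207.376° lies outside (−180°, 180°]; add 360° → +152.624°.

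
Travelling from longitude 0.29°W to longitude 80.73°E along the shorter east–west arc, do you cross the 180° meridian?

Signed shortest Δλ = ((80.73 − -0.29 + 180) mod 360) − 180 = 81.02°.
Going east by 81.02° from -0.29° reaches +80.73° without touching 180°.

No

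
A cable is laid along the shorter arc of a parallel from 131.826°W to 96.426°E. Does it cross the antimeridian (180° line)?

Yes

Naïve |96.426 − -131.826| = 228.252° > 180°, so the shorter arc goes the other way round — across 180°.
Signed shortest Δλ = ((96.426 − -131.826 + 180) mod 360) − 180 = -131.748°.
Going west by 131.748° from -131.826° passes through 180° before reaching +96.426°.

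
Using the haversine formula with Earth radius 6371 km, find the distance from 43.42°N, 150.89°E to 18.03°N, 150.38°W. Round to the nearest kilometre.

6134 km

Δλ = -150.38 − 150.89 = -301.27°; wrapped into (−180°, 180°]: 58.73°.
Δφ = 18.03 − 43.42 = -25.39°.
a = sin²(Δφ/2) + cos φ₁ · cos φ₂ · sin²(Δλ/2) = 0.214376.
c = 2·atan2(√a, √(1−a)) = 0.96277 rad → d = 6371·c ≈ 6133.81 km.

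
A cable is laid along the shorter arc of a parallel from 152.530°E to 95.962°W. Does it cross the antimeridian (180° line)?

Yes

Naïve |-95.962 − 152.530| = 248.492° > 180°, so the shorter arc goes the other way round — across 180°.
Signed shortest Δλ = ((-95.962 − 152.530 + 180) mod 360) − 180 = 111.508°.
Going east by 111.508° from +152.530° passes through 180° before reaching -95.962°.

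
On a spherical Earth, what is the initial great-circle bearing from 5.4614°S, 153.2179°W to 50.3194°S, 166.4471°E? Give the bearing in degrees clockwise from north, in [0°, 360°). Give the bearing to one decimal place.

209.9°

Δλ = 166.4471 − -153.2179 = 319.6650°; wrapped into (−180°, 180°]: -40.3350°.
θ = atan2( sin Δλ · cos φ₂ , cos φ₁ · sin φ₂ − sin φ₁ · cos φ₂ · cos Δλ )
  = atan2(-0.41328, -0.71980) = -150.137° → normalised to [0°, 360°): 209.863°.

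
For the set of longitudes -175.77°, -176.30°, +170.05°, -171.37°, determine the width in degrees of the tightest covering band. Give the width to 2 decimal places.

Sort the longitudes: -176.30°, -175.77°, -171.37°, +170.05°.
Eastward gaps between consecutive values (wrapping around): 0.53°, 4.40°, 341.42°, 13.65°.
Largest gap = 341.42° ⇒ minimal covering band is its complement: 360° − 341.42° = 18.58°.
Band runs from +170.05° eastward to -171.37°, crossing the antimeridian.

18.58°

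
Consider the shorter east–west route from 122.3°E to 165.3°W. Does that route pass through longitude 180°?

Yes

Naïve |-165.3 − 122.3| = 287.6° > 180°, so the shorter arc goes the other way round — across 180°.
Signed shortest Δλ = ((-165.3 − 122.3 + 180) mod 360) − 180 = 72.4°.
Going east by 72.4° from +122.3° passes through 180° before reaching -165.3°.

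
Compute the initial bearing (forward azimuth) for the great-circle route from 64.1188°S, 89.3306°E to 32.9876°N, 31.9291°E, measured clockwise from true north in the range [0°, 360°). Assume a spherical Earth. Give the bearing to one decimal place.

312.4°

Δλ = 31.9291 − 89.3306 = -57.4015°.
θ = atan2( sin Δλ · cos φ₂ , cos φ₁ · sin φ₂ − sin φ₁ · cos φ₂ · cos Δλ )
  = atan2(-0.70665, 0.64423) = -47.646° → normalised to [0°, 360°): 312.354°.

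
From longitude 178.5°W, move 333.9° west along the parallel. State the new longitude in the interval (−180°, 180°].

152.4°W

Start at -178.5°; shift −333.9° → -512.4°.
-512.4° lies outside (−180°, 180°]; add 360° → -152.4°.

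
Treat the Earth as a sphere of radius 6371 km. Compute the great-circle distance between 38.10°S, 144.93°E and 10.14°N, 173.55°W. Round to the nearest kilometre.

Δλ = -173.55 − 144.93 = -318.48°; wrapped into (−180°, 180°]: 41.52°.
Δφ = 10.14 − -38.10 = 48.24°.
a = sin²(Δφ/2) + cos φ₁ · cos φ₂ · sin²(Δλ/2) = 0.264319.
c = 2·atan2(√a, √(1−a)) = 1.07996 rad → d = 6371·c ≈ 6880.43 km.

6880 km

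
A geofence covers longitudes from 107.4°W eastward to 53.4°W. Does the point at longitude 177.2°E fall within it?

Band width going east from -107.4° to -53.4°: ((-53.4 − -107.4) mod 360) = 54.0°.
Offset of +177.2° east of the west edge: ((177.2 − -107.4) mod 360) = 284.6°.
284.6° > 54.0° ⇒ outside.

No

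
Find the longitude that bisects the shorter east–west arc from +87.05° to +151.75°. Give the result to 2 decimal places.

Signed shortest Δλ from +87.05° to +151.75° is +64.70°.
Midpoint longitude = +87.05° + (+64.70°)/2 = +87.05° + 32.35° = +119.40°.

+119.40°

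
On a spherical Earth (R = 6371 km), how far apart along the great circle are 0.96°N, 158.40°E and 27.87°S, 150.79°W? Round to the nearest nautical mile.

3397 nmi

Δλ = -150.79 − 158.40 = -309.19°; wrapped into (−180°, 180°]: 50.81°.
Δφ = -27.87 − 0.96 = -28.83°.
a = sin²(Δφ/2) + cos φ₁ · cos φ₂ · sin²(Δλ/2) = 0.224655.
c = 2·atan2(√a, √(1−a)) = 0.98761 rad → d = 6371·c ≈ 6292.03 km ≈ 3397.43 nmi.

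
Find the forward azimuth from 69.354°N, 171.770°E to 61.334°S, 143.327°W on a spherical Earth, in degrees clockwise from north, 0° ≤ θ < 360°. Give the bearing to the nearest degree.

Δλ = -143.327 − 171.770 = -315.097°; wrapped into (−180°, 180°]: 44.903°.
θ = atan2( sin Δλ · cos φ₂ , cos φ₁ · sin φ₂ − sin φ₁ · cos φ₂ · cos Δλ )
  = atan2(0.33863, -0.62733) = 151.640° → normalised to [0°, 360°): 151.640°.

152°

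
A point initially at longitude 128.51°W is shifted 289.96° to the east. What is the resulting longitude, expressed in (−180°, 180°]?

161.45°E

Start at -128.51°; shift +289.96° → +161.45°.
+161.45° already lies in (−180°, 180°].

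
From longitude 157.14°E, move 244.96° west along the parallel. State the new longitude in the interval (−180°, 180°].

87.82°W

Start at +157.14°; shift −244.96° → -87.82°.
-87.82° already lies in (−180°, 180°].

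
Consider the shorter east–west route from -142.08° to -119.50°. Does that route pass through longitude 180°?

Signed shortest Δλ = ((-119.50 − -142.08 + 180) mod 360) − 180 = 22.58°.
Going east by 22.58° from -142.08° reaches -119.50° without touching 180°.

No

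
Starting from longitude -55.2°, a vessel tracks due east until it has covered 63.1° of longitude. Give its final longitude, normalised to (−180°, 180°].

+7.9°

Start at -55.2°; shift +63.1° → +7.9°.
+7.9° already lies in (−180°, 180°].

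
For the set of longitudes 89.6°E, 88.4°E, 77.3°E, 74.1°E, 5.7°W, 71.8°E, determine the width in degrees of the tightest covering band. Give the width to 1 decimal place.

95.3°

Sort the longitudes: -5.7°, +71.8°, +74.1°, +77.3°, +88.4°, +89.6°.
Eastward gaps between consecutive values (wrapping around): 77.5°, 2.3°, 3.2°, 11.1°, 1.2°, 264.7°.
Largest gap = 264.7° ⇒ minimal covering band is its complement: 360° − 264.7° = 95.3°.
Band runs from -5.7° eastward to +89.6°.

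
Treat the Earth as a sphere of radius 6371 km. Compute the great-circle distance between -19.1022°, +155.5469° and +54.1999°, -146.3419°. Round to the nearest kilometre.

9838 km

Δλ = -146.3419 − 155.5469 = -301.8888°; wrapped into (−180°, 180°]: 58.1112°.
Δφ = 54.1999 − -19.1022 = 73.3021°.
a = sin²(Δφ/2) + cos φ₁ · cos φ₂ · sin²(Δλ/2) = 0.486711.
c = 2·atan2(√a, √(1−a)) = 1.54421 rad → d = 6371·c ≈ 9838.19 km.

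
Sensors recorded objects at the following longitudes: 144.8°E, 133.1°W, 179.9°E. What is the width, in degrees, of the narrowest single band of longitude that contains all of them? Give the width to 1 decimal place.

Sort the longitudes: -133.1°, +144.8°, +179.9°.
Eastward gaps between consecutive values (wrapping around): 277.9°, 35.1°, 47.0°.
Largest gap = 277.9° ⇒ minimal covering band is its complement: 360° − 277.9° = 82.1°.
Band runs from +144.8° eastward to -133.1°, crossing the antimeridian.

82.1°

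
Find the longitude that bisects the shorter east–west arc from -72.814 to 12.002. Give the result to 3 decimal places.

Signed shortest Δλ from -72.814° to +12.002° is +84.816°.
Midpoint longitude = -72.814° + (+84.816°)/2 = -72.814° + 42.408° = -30.406°.

-30.406°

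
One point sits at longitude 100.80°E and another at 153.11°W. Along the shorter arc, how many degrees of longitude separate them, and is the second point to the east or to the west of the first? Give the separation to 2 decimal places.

106.09° east

Raw difference: -153.11 − 100.80 = -253.91°.
Normalise into (−180°, 180°]: -253.91° + 360° = 106.09°.
Positive ⇒ the second point lies to the east; separation 106.09°.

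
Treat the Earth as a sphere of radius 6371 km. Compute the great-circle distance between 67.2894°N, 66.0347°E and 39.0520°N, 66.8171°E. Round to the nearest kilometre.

3140 km

Δλ = 66.8171 − 66.0347 = 0.7824°.
Δφ = 39.0520 − 67.2894 = -28.2374°.
a = sin²(Δφ/2) + cos φ₁ · cos φ₂ · sin²(Δλ/2) = 0.059517.
c = 2·atan2(√a, √(1−a)) = 0.49289 rad → d = 6371·c ≈ 3140.23 km.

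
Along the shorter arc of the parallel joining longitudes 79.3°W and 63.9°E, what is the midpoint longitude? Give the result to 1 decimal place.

7.7°W

Signed shortest Δλ from -79.3° to +63.9° is +143.2°.
Midpoint longitude = -79.3° + (+143.2°)/2 = -79.3° + 71.6° = -7.7°.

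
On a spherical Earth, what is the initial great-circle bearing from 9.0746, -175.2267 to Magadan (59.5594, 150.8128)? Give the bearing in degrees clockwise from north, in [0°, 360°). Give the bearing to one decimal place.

Δλ = 150.8128 − -175.2267 = 326.0395°; wrapped into (−180°, 180°]: -33.9605°.
θ = atan2( sin Δλ · cos φ₂ , cos φ₁ · sin φ₂ − sin φ₁ · cos φ₂ · cos Δλ )
  = atan2(-0.28302, 0.78509) = -19.824° → normalised to [0°, 360°): 340.176°.

340.2°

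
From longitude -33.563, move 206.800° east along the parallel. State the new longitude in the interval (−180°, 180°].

Start at -33.563°; shift +206.800° → +173.237°.
+173.237° already lies in (−180°, 180°].

+173.237°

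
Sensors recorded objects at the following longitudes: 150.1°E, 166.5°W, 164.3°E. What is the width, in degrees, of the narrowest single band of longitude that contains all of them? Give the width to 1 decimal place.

Sort the longitudes: -166.5°, +150.1°, +164.3°.
Eastward gaps between consecutive values (wrapping around): 316.6°, 14.2°, 29.2°.
Largest gap = 316.6° ⇒ minimal covering band is its complement: 360° − 316.6° = 43.4°.
Band runs from +150.1° eastward to -166.5°, crossing the antimeridian.

43.4°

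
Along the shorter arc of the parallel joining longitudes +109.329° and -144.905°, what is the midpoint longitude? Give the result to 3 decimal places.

+162.212°

Signed shortest Δλ from +109.329° to -144.905° is +105.766°.
Midpoint longitude = +109.329° + (+105.766°)/2 = +109.329° + 52.883° = +162.212°.
(The naïve average (+109.329 + -144.905)/2 = -17.788° is on the wrong side of the globe.)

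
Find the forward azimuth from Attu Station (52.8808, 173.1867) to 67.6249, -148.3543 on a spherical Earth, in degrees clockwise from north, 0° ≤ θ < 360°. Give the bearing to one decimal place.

Δλ = -148.3543 − 173.1867 = -321.5410°; wrapped into (−180°, 180°]: 38.4590°.
θ = atan2( sin Δλ · cos φ₂ , cos φ₁ · sin φ₂ − sin φ₁ · cos φ₂ · cos Δλ )
  = atan2(0.23676, 0.32035) = 36.466° → normalised to [0°, 360°): 36.466°.

36.5°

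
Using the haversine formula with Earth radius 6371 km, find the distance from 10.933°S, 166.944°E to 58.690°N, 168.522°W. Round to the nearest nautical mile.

Δλ = -168.522 − 166.944 = -335.466°; wrapped into (−180°, 180°]: 24.534°.
Δφ = 58.690 − -10.933 = 69.623°.
a = sin²(Δφ/2) + cos φ₁ · cos φ₂ · sin²(Δλ/2) = 0.348935.
c = 2·atan2(√a, √(1−a)) = 1.26387 rad → d = 6371·c ≈ 8052.12 km ≈ 4347.80 nmi.

4348 nmi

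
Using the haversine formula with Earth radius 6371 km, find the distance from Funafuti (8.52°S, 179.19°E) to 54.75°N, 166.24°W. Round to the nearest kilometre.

Δλ = -166.24 − 179.19 = -345.43°; wrapped into (−180°, 180°]: 14.57°.
Δφ = 54.75 − -8.52 = 63.27°.
a = sin²(Δφ/2) + cos φ₁ · cos φ₂ · sin²(Δλ/2) = 0.284284.
c = 2·atan2(√a, √(1−a)) = 1.12472 rad → d = 6371·c ≈ 7165.58 km.

7166 km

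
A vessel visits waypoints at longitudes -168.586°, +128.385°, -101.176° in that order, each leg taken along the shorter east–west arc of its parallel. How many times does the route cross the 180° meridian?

Leg 1: -168.586° → +128.385°, shortest Δλ = -63.029° (west) — crosses 180°.
Leg 2: +128.385° → -101.176°, shortest Δλ = 130.439° (east) — crosses 180°.
Total crossings: 2.

2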